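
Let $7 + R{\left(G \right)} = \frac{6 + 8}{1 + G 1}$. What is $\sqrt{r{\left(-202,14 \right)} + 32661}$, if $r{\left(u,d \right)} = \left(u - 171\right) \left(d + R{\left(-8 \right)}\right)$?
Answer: $2 \sqrt{7699} \approx 175.49$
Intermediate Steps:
$R{\left(G \right)} = -7 + \frac{14}{1 + G}$ ($R{\left(G \right)} = -7 + \frac{6 + 8}{1 + G 1} = -7 + \frac{14}{1 + G}$)
$r{\left(u,d \right)} = \left(-171 + u\right) \left(-9 + d\right)$ ($r{\left(u,d \right)} = \left(u - 171\right) \left(d + \frac{7 \left(1 - -8\right)}{1 - 8}\right) = \left(-171 + u\right) \left(d + \frac{7 \left(1 + 8\right)}{-7}\right) = \left(-171 + u\right) \left(d + 7 \left(- \frac{1}{7}\right) 9\right) = \left(-171 + u\right) \left(d - 9\right) = \left(-171 + u\right) \left(-9 + d\right)$)
$\sqrt{r{\left(-202,14 \right)} + 32661} = \sqrt{\left(1539 - 2394 - -1818 + 14 \left(-202\right)\right) + 32661} = \sqrt{\left(1539 - 2394 + 1818 - 2828\right) + 32661} = \sqrt{-1865 + 32661} = \sqrt{30796} = 2 \sqrt{7699}$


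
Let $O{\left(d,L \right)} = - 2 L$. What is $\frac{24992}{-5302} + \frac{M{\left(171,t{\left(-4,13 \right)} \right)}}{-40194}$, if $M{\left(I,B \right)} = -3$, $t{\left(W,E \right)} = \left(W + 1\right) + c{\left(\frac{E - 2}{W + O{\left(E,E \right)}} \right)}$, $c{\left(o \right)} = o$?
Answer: $- \frac{15219887}{3228918} \approx -4.7136$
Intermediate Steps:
$t{\left(W,E \right)} = 1 + W + \frac{-2 + E}{W - 2 E}$ ($t{\left(W,E \right)} = \left(W + 1\right) + \frac{E - 2}{W - 2 E} = \left(1 + W\right) + \frac{-2 + E}{W - 2 E} = 1 + W + \frac{-2 + E}{W - 2 E}$)
$\frac{24992}{-5302} + \frac{M{\left(171,t{\left(-4,13 \right)} \right)}}{-40194} = \frac{24992}{-5302} - \frac{3}{-40194} = 24992 \left(- \frac{1}{5302}\right) - - \frac{1}{13398} = - \frac{1136}{241} + \frac{1}{13398} = - \frac{15219887}{3228918}$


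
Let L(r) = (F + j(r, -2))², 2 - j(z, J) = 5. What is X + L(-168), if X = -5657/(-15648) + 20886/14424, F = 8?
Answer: 252128729/9404448 ≈ 26.810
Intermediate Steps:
j(z, J) = -3 (j(z, J) = 2 - 1*5 = 2 - 5 = -3)
X = 17017529/9404448 (X = -5657*(-1/15648) + 20886*(1/14424) = 5657/15648 + 3481/2404 = 17017529/9404448 ≈ 1.8095)
L(r) = 25 (L(r) = (8 - 3)² = 5² = 25)
X + L(-168) = 17017529/9404448 + 25 = 252128729/9404448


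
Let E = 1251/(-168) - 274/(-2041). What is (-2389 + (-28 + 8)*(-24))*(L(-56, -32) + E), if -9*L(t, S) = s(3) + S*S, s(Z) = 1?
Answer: 238004912893/1028664 ≈ 2.3137e+5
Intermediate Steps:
L(t, S) = -⅑ - S²/9 (L(t, S) = -(1 + S*S)/9 = -(1 + S²)/9 = -⅑ - S²/9)
E = -835753/114296 (E = 1251*(-1/168) - 274*(-1/2041) = -417/56 + 274/2041 = -835753/114296 ≈ -7.3122)
(-2389 + (-28 + 8)*(-24))*(L(-56, -32) + E) = (-2389 + (-28 + 8)*(-24))*((-⅑ - ⅑*(-32)²) - 835753/114296) = (-2389 - 20*(-24))*((-⅑ - ⅑*1024) - 835753/114296) = (-2389 + 480)*((-⅑ - 1024/9) - 835753/114296) = -1909*(-1025/9 - 835753/114296) = -1909*(-124675177/1028664) = 238004912893/1028664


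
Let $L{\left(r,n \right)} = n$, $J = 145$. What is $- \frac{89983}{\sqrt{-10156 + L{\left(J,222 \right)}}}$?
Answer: $\frac{89983 i \sqrt{9934}}{9934} \approx 902.81 i$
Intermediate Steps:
$- \frac{89983}{\sqrt{-10156 + L{\left(J,222 \right)}}} = - \frac{89983}{\sqrt{-10156 + 222}} = - \frac{89983}{\sqrt{-9934}} = - \frac{89983}{i \sqrt{9934}} = - 89983 \left(- \frac{i \sqrt{9934}}{9934}\right) = \frac{89983 i \sqrt{9934}}{9934}$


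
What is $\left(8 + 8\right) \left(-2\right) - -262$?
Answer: $230$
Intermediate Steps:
$\left(8 + 8\right) \left(-2\right) - -262 = 16 \left(-2\right) + 262 = -32 + 262 = 230$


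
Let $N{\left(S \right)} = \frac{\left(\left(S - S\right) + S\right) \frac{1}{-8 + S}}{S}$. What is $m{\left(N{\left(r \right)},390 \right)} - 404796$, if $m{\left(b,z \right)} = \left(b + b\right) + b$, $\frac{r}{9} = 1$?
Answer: $-404793$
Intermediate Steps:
$r = 9$ ($r = 9 \cdot 1 = 9$)
$N{\left(S \right)} = \frac{1}{-8 + S}$ ($N{\left(S \right)} = \frac{\left(0 + S\right) \frac{1}{-8 + S}}{S} = \frac{S \frac{1}{-8 + S}}{S} = \frac{1}{-8 + S}$)
$m{\left(b,z \right)} = 3 b$ ($m{\left(b,z \right)} = 2 b + b = 3 b$)
$m{\left(N{\left(r \right)},390 \right)} - 404796 = \frac{3}{-8 + 9} - 404796 = \frac{3}{1} - 404796 = 3 \cdot 1 - 404796 = 3 - 404796 = -404793$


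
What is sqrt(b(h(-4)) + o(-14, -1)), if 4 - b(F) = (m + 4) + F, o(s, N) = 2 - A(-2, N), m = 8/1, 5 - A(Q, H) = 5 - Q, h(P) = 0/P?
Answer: 2*I ≈ 2.0*I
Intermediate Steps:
h(P) = 0
A(Q, H) = Q (A(Q, H) = 5 - (5 - Q) = 5 + (-5 + Q) = Q)
m = 8 (m = 8*1 = 8)
o(s, N) = 4 (o(s, N) = 2 - 1*(-2) = 2 + 2 = 4)
b(F) = -8 - F (b(F) = 4 - ((8 + 4) + F) = 4 - (12 + F) = 4 + (-12 - F) = -8 - F)
sqrt(b(h(-4)) + o(-14, -1)) = sqrt((-8 - 1*0) + 4) = sqrt((-8 + 0) + 4) = sqrt(-8 + 4) = sqrt(-4) = 2*I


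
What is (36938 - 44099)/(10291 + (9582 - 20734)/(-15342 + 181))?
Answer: -5169901/7430143 ≈ -0.69580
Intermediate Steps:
(36938 - 44099)/(10291 + (9582 - 20734)/(-15342 + 181)) = -7161/(10291 - 11152/(-15161)) = -7161/(10291 - 11152*(-1/15161)) = -7161/(10291 + 11152/15161) = -7161/156033003/15161 = -7161*15161/156033003 = -5169901/7430143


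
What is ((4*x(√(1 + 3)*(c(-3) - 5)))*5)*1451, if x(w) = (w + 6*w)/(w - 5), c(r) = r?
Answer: 464320/3 ≈ 1.5477e+5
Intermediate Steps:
x(w) = 7*w/(-5 + w) (x(w) = (7*w)/(-5 + w) = 7*w/(-5 + w))
((4*x(√(1 + 3)*(c(-3) - 5)))*5)*1451 = ((4*(7*(√(1 + 3)*(-3 - 5))/(-5 + √(1 + 3)*(-3 - 5))))*5)*1451 = ((4*(7*(√4*(-8))/(-5 + √4*(-8))))*5)*1451 = ((4*(7*(2*(-8))/(-5 + 2*(-8))))*5)*1451 = ((4*(7*(-16)/(-5 - 16)))*5)*1451 = ((4*(7*(-16)/(-21)))*5)*1451 = ((4*(7*(-16)*(-1/21)))*5)*1451 = ((4*(16/3))*5)*1451 = ((64/3)*5)*1451 = (320/3)*1451 = 464320/3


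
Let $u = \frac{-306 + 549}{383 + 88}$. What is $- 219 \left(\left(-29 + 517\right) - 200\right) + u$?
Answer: $- \frac{9902223}{157} \approx -63072.0$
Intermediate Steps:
$u = \frac{81}{157}$ ($u = \frac{243}{471} = 243 \cdot \frac{1}{471} = \frac{81}{157} \approx 0.51592$)
$- 219 \left(\left(-29 + 517\right) - 200\right) + u = - 219 \left(\left(-29 + 517\right) - 200\right) + \frac{81}{157} = - 219 \left(488 - 200\right) + \frac{81}{157} = \left(-219\right) 288 + \frac{81}{157} = -63072 + \frac{81}{157} = - \frac{9902223}{157}$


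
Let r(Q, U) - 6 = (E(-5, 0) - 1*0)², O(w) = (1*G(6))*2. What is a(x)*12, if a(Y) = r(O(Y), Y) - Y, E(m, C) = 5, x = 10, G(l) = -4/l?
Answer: 252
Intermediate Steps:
O(w) = -4/3 (O(w) = (1*(-4/6))*2 = (1*(-4*⅙))*2 = (1*(-⅔))*2 = -⅔*2 = -4/3)
r(Q, U) = 31 (r(Q, U) = 6 + (5 - 1*0)² = 6 + (5 + 0)² = 6 + 5² = 6 + 25 = 31)
a(Y) = 31 - Y
a(x)*12 = (31 - 1*10)*12 = (31 - 10)*12 = 21*12 = 252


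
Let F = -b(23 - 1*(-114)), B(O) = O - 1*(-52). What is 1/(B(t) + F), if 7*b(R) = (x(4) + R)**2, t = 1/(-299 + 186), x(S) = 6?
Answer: -791/2269612 ≈ -0.00034852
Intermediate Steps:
t = -1/113 (t = 1/(-113) = -1/113 ≈ -0.0088496)
B(O) = 52 + O (B(O) = O + 52 = 52 + O)
b(R) = (6 + R)**2/7
F = -20449/7 (F = -(6 + (23 - 1*(-114)))**2/7 = -(6 + (23 + 114))**2/7 = -(6 + 137)**2/7 = -143**2/7 = -20449/7 ≈ -2921.3)
1/(B(t) + F) = 1/((52 - 1/113) - 20449/7) = 1/(5875/113 - 20449/7) = 1/(-2269612/791) = -791/2269612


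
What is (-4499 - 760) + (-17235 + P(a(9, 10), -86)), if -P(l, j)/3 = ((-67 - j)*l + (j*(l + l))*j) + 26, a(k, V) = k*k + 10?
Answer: -4065975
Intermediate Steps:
a(k, V) = 10 + k² (a(k, V) = k² + 10 = 10 + k²)
P(l, j) = -78 - 6*l*j² - 3*l*(-67 - j) (P(l, j) = -3*(((-67 - j)*l + (j*(l + l))*j) + 26) = -3*((l*(-67 - j) + (j*(2*l))*j) + 26) = -3*((l*(-67 - j) + (2*j*l)*j) + 26) = -3*((l*(-67 - j) + 2*l*j²) + 26) = -3*(26 + l*(-67 - j) + 2*l*j²) = -78 - 6*l*j² - 3*l*(-67 - j))
(-4499 - 760) + (-17235 + P(a(9, 10), -86)) = (-4499 - 760) + (-17235 + (-78 + 201*(10 + 9²) - 6*(10 + 9²)*(-86)² + 3*(-86)*(10 + 9²))) = -5259 + (-17235 + (-78 + 201*(10 + 81) - 6*(10 + 81)*7396 + 3*(-86)*(10 + 81))) = -5259 + (-17235 + (-78 + 201*91 - 6*91*7396 + 3*(-86)*91)) = -5259 + (-17235 + (-78 + 18291 - 4038216 - 23478)) = -5259 + (-17235 - 4043481) = -5259 - 4060716 = -4065975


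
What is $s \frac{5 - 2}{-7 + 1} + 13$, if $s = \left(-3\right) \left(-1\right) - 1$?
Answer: $12$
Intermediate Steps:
$s = 2$ ($s = 3 - 1 = 2$)
$s \frac{5 - 2}{-7 + 1} + 13 = 2 \frac{5 - 2}{-7 + 1} + 13 = 2 \frac{3}{-6} + 13 = 2 \cdot 3 \left(- \frac{1}{6}\right) + 13 = 2 \left(- \frac{1}{2}\right) + 13 = -1 + 13 = 12$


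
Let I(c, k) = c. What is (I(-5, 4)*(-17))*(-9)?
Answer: -765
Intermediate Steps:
(I(-5, 4)*(-17))*(-9) = -5*(-17)*(-9) = 85*(-9) = -765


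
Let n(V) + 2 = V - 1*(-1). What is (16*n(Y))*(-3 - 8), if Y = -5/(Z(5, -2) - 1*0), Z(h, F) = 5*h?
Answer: 1056/5 ≈ 211.20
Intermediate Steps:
Y = -⅕ (Y = -5/(5*5 - 1*0) = -5/(25 + 0) = -5/25 = -5*1/25 = -⅕ ≈ -0.20000)
n(V) = -1 + V (n(V) = -2 + (V - 1*(-1)) = -2 + (V + 1) = -2 + (1 + V) = -1 + V)
(16*n(Y))*(-3 - 8) = (16*(-1 - ⅕))*(-3 - 8) = (16*(-6/5))*(-11) = -96/5*(-11) = 1056/5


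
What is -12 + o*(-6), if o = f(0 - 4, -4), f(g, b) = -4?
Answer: 12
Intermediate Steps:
o = -4
-12 + o*(-6) = -12 - 4*(-6) = -12 + 24 = 12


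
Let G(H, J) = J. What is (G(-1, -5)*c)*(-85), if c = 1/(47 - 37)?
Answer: 85/2 ≈ 42.500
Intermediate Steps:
c = 1/10 ≈ 0.10000
(G(-1, -5)*c)*(-85) = -5*1/10*(-85) = -1/2*(-85) = 85/2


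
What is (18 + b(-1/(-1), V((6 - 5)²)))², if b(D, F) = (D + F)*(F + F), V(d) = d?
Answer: 484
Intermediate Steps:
b(D, F) = 2*F*(D + F) (b(D, F) = (D + F)*(2*F) = 2*F*(D + F))
(18 + b(-1/(-1), V((6 - 5)²)))² = (18 + 2*(6 - 5)²*(-1/(-1) + (6 - 5)²))² = (18 + 2*1²*(-1*(-1) + 1²))² = (18 + 2*1*(1 + 1))² = (18 + 2*1*2)² = (18 + 4)² = 22² = 484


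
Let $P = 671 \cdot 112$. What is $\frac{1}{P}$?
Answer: $\frac{1}{75152} \approx 1.3306 \cdot 10^{-5}$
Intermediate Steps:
$P = 75152$
$\frac{1}{P} = \frac{1}{75152}$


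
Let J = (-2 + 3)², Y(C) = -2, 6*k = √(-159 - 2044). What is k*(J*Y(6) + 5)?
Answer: I*√2203/2 ≈ 23.468*I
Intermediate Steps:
k = I*√2203/6 (k = √(-159 - 2044)/6 = √(-2203)/6 = (I*√2203)/6 = I*√2203/6 ≈ 7.8227*I)
J = 1 (J = 1² = 1)
k*(J*Y(6) + 5) = (I*√2203/6)*(1*(-2) + 5) = (I*√2203/6)*(-2 + 5) = (I*√2203/6)*3 = I*√2203/2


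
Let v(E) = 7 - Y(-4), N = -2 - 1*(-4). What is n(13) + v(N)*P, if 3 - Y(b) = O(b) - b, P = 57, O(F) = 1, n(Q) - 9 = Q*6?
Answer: 600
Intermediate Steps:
n(Q) = 9 + 6*Q (n(Q) = 9 + Q*6 = 9 + 6*Q)
Y(b) = 2 + b (Y(b) = 3 - (1 - b) = 3 + (-1 + b) = 2 + b)
N = 2 (N = -2 + 4 = 2)
v(E) = 9 (v(E) = 7 - (2 - 4) = 7 - 1*(-2) = 7 + 2 = 9)
n(13) + v(N)*P = (9 + 6*13) + 9*57 = (9 + 78) + 513 = 87 + 513 = 600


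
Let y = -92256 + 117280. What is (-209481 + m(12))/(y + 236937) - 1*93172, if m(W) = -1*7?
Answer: -24407639780/261961 ≈ -93173.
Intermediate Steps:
m(W) = -7
y = 25024
(-209481 + m(12))/(y + 236937) - 1*93172 = (-209481 - 7)/(25024 + 236937) - 1*93172 = -209488/261961 - 93172 = -24407639780/261961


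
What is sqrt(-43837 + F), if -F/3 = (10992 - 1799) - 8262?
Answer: I*sqrt(46630) ≈ 215.94*I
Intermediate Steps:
F = -2793 (F = -3*((10992 - 1799) - 8262) = -3*(9193 - 8262) = -3*931 = -2793)
sqrt(-43837 + F) = sqrt(-43837 - 2793) = sqrt(-46630) = I*sqrt(46630)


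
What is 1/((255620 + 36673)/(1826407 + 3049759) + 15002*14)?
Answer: 4876166/1024131684941 ≈ 4.7613e-6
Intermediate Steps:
1/((255620 + 36673)/(1826407 + 3049759) + 15002*14) = 1/(292293/4876166 + 210028) = 1/(1024131684941/4876166) = 4876166/1024131684941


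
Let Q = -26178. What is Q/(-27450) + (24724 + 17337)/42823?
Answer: 379265824/195915225 ≈ 1.9359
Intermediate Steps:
Q/(-27450) + (24724 + 17337)/42823 = -26178/(-27450) + (24724 + 17337)/42823 = -26178*(-1/27450) + 42061*(1/42823) = 4363/4575 + 42061/42823 = 379265824/195915225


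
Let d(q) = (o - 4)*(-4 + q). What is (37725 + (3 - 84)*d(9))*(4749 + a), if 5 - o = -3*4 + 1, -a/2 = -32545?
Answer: 2295258735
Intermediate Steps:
a = 65090 (a = -2*(-32545) = 65090)
o = 16 (o = 5 - (-3*4 + 1) = 5 - (-12 + 1) = 5 - 1*(-11) = 5 + 11 = 16)
d(q) = -48 + 12*q (d(q) = (16 - 4)*(-4 + q) = 12*(-4 + q) = -48 + 12*q)
(37725 + (3 - 84)*d(9))*(4749 + a) = (37725 + (3 - 84)*(-48 + 12*9))*(4749 + 65090) = (37725 - 81*(-48 + 108))*69839 = (37725 - 81*60)*69839 = (37725 - 4860)*69839 = 32865*69839 = 2295258735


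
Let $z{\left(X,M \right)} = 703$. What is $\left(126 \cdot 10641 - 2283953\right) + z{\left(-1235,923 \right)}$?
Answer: $-942484$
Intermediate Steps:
$\left(126 \cdot 10641 - 2283953\right) + z{\left(-1235,923 \right)} = \left(126 \cdot 10641 - 2283953\right) + 703 = \left(1340766 - 2283953\right) + 703 = -943187 + 703 = -942484$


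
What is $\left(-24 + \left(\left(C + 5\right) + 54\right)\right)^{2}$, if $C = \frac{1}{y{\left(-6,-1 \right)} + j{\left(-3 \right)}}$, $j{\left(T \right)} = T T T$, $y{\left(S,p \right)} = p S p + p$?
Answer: $\frac{1413721}{1156} \approx 1222.9$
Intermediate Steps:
$y{\left(S,p \right)} = p + S p^{2}$ ($y{\left(S,p \right)} = S p p + p = S p^{2} + p = p + S p^{2}$)
$j{\left(T \right)} = T^{3}$ ($j{\left(T \right)} = T^{2} T = T^{3}$)
$C = - \frac{1}{34}$ ($C = \frac{1}{- (1 - -6) + \left(-3\right)^{3}} = \frac{1}{- (1 + 6) - 27} = \frac{1}{\left(-1\right) 7 - 27} = \frac{1}{-7 - 27} = \frac{1}{-34} = - \frac{1}{34} \approx -0.029412$)
$\left(-24 + \left(\left(C + 5\right) + 54\right)\right)^{2} = \left(-24 + \left(\left(- \frac{1}{34} + 5\right) + 54\right)\right)^{2} = \left(-24 + \left(\frac{169}{34} + 54\right)\right)^{2} = \left(-24 + \frac{2005}{34}\right)^{2} = \left(\frac{1189}{34}\right)^{2} = \frac{1413721}{1156}$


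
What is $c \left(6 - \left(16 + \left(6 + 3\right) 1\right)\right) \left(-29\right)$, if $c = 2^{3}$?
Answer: $4408$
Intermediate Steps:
$c = 8$
$c \left(6 - \left(16 + \left(6 + 3\right) 1\right)\right) \left(-29\right) = 8 \left(6 - \left(16 + \left(6 + 3\right) 1\right)\right) \left(-29\right) = 8 \left(6 - \left(16 + 9 \cdot 1\right)\right) \left(-29\right) = 8 \left(6 - 25\right) \left(-29\right) = 8 \left(\left(-19\right) \left(-29\right)\right) = 8 \cdot 551 = 4408$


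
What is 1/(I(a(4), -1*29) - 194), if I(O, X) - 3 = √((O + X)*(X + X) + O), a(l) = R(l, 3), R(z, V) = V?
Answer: -191/34970 - √1511/34970 ≈ -0.0065734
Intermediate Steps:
a(l) = 3
I(O, X) = 3 + √(O + 2*X*(O + X)) (I(O, X) = 3 + √((O + X)*(X + X) + O) = 3 + √((O + X)*(2*X) + O) = 3 + √(2*X*(O + X) + O) = 3 + √(O + 2*X*(O + X)))
1/(I(a(4), -1*29) - 194) = 1/((3 + √(3 + 2*(-1*29)² + 2*3*(-1*29))) - 194) = 1/((3 + √(3 + 2*(-29)² + 2*3*(-29))) - 194) = 1/((3 + √(3 + 2*841 - 174)) - 194) = 1/((3 + √(3 + 1682 - 174)) - 194) = 1/((3 + √1511) - 194) = 1/(-191 + √1511)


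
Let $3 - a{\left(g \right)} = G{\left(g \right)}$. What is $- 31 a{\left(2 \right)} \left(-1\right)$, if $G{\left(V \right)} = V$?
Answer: $31$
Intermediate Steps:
$a{\left(g \right)} = 3 - g$
$- 31 a{\left(2 \right)} \left(-1\right) = - 31 \left(3 - 2\right) \left(-1\right) = \left(-31\right) 1 \left(-1\right) = \left(-31\right) \left(-1\right) = 31$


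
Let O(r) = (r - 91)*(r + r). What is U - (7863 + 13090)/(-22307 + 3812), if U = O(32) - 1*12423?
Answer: -299579552/18495 ≈ -16198.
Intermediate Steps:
O(r) = 2*r*(-91 + r) (O(r) = (-91 + r)*(2*r) = 2*r*(-91 + r))
U = -16199 (U = 2*32*(-91 + 32) - 1*12423 = 2*32*(-59) - 12423 = -3776 - 12423 = -16199)
U - (7863 + 13090)/(-22307 + 3812) = -16199 - (7863 + 13090)/(-22307 + 3812) = -16199 - 20953/(-18495) = -16199 - 20953*(-1)/18495 = -16199 - 1*(-20953/18495) = -16199 + 20953/18495 = -299579552/18495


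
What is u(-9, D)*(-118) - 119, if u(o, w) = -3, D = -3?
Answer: 235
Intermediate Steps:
u(-9, D)*(-118) - 119 = -3*(-118) - 119 = 354 - 119 = 235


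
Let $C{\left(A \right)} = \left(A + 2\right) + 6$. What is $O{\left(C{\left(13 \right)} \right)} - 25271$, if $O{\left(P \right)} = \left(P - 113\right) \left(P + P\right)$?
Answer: $-29135$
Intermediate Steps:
$C{\left(A \right)} = 8 + A$ ($C{\left(A \right)} = \left(2 + A\right) + 6 = 8 + A$)
$O{\left(P \right)} = 2 P \left(-113 + P\right)$ ($O{\left(P \right)} = \left(-113 + P\right) 2 P = 2 P \left(-113 + P\right)$)
$O{\left(C{\left(13 \right)} \right)} - 25271 = 2 \left(8 + 13\right) \left(-113 + \left(8 + 13\right)\right) - 25271 = 2 \cdot 21 \left(-113 + 21\right) - 25271 = 2 \cdot 21 \left(-92\right) - 25271 = -3864 - 25271 = -29135$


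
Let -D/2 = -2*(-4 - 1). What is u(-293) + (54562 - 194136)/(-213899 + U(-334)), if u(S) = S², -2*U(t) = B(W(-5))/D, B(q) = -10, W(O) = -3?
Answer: 73452705149/855597 ≈ 85850.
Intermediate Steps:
D = -20 (D = -(-4)*(-4 - 1) = -(-4)*(-5) = -2*10 = -20)
U(t) = -¼ (U(t) = -(-5)/(-20) = -(-5)*(-1)/20 = -½*½ = -¼)
u(-293) + (54562 - 194136)/(-213899 + U(-334)) = (-293)² + (54562 - 194136)/(-213899 - ¼) = 85849 - 139574/(-855597/4) = 85849 - 139574*(-4/855597) = 85849 + 558296/855597 = 73452705149/855597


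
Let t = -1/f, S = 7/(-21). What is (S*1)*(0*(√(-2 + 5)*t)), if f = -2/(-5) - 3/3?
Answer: 0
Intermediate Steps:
f = -⅗ (f = -2*(-⅕) - 3*⅓ = ⅖ - 1 = -⅗ ≈ -0.60000)
S = -⅓ (S = 7*(-1/21) = -⅓ ≈ -0.33333)
t = 5/3 (t = -1/(-⅗) = -1*(-5/3) = 5/3 ≈ 1.6667)
(S*1)*(0*(√(-2 + 5)*t)) = (-⅓*1)*(0*(√(-2 + 5)*(5/3))) = -0*√3*(5/3) = -0*5*√3/3 = -⅓*0 = 0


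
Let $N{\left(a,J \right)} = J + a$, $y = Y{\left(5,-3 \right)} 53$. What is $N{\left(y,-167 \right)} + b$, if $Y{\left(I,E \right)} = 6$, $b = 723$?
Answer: $874$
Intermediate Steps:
$y = 318$ ($y = 6 \cdot 53 = 318$)
$N{\left(y,-167 \right)} + b = \left(-167 + 318\right) + 723 = 151 + 723 = 874$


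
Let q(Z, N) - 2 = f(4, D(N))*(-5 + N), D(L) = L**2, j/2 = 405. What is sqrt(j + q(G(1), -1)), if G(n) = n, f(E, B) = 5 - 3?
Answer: 20*sqrt(2) ≈ 28.284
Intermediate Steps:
j = 810 (j = 2*405 = 810)
f(E, B) = 2
q(Z, N) = -8 + 2*N (q(Z, N) = 2 + 2*(-5 + N) = 2 + (-10 + 2*N) = -8 + 2*N)
sqrt(j + q(G(1), -1)) = sqrt(810 + (-8 + 2*(-1))) = sqrt(810 + (-8 - 2)) = sqrt(810 - 10) = sqrt(800) = 20*sqrt(2)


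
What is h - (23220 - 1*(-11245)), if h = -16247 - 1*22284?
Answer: -72996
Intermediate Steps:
h = -38531 (h = -16247 - 22284 = -38531)
h - (23220 - 1*(-11245)) = -38531 - (23220 - 1*(-11245)) = -38531 - (23220 + 11245) = -38531 - 1*34465 = -38531 - 34465 = -72996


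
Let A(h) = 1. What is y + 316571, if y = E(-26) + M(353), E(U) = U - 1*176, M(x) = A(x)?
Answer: 316370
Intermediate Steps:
M(x) = 1
E(U) = -176 + U (E(U) = U - 176 = -176 + U)
y = -201 (y = (-176 - 26) + 1 = -202 + 1 = -201)
y + 316571 = -201 + 316571 = 316370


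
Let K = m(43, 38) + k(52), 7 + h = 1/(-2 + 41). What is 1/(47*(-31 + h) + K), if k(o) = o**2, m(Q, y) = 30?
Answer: 39/37019 ≈ 0.0010535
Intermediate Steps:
h = -272/39 (h = -7 + 1/(-2 + 41) = -7 + 1/39 = -272/39 ≈ -6.9744)
K = 2734 (K = 30 + 52**2 = 30 + 2704 = 2734)
1/(47*(-31 + h) + K) = 1/(47*(-31 - 272/39) + 2734) = 1/(47*(-1481/39) + 2734) = 1/(-69607/39 + 2734) = 1/(37019/39) = 39/37019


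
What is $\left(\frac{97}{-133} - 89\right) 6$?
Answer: $- \frac{71604}{133} \approx -538.38$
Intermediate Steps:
$\left(\frac{97}{-133} - 89\right) 6 = \left(97 \left(- \frac{1}{133}\right) - 89\right) 6 = \left(- \frac{97}{133} - 89\right) 6 = \left(- \frac{11934}{133}\right) 6 = - \frac{71604}{133}$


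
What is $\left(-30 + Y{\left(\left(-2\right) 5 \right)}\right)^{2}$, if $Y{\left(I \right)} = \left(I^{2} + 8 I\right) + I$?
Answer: $400$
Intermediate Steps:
$Y{\left(I \right)} = I^{2} + 9 I$
$\left(-30 + Y{\left(\left(-2\right) 5 \right)}\right)^{2} = \left(-30 + \left(-2\right) 5 \left(9 - 10\right)\right)^{2} = \left(-30 - 10 \left(9 - 10\right)\right)^{2} = \left(-30 - -10\right)^{2} = \left(-30 + 10\right)^{2} = \left(-20\right)^{2} = 400$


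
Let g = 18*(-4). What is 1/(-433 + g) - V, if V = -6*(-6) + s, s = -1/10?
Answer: -36261/1010 ≈ -35.902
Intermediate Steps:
s = -1/10 (s = -1*1/10 = -1/10 ≈ -0.10000)
g = -72
V = 359/10 (V = -6*(-6) - 1/10 = 36 - 1/10 = 359/10 ≈ 35.900)
1/(-433 + g) - V = 1/(-433 - 72) - 1*359/10 = 1/(-505) - 359/10 = -1/505 - 359/10 = -36261/1010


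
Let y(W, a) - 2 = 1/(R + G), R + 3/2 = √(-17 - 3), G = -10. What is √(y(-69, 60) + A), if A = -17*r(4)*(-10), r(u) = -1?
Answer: √2*√((1933 - 336*I*√5)/(-23 + 4*I*√5)) ≈ 0.0011329 - 12.964*I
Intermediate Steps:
R = -3/2 + 2*I*√5 (R = -3/2 + √(-17 - 3) = -3/2 + √(-20) = -3/2 + 2*I*√5 ≈ -1.5 + 4.4721*I)
y(W, a) = 2 + 1/(-23/2 + 2*I*√5) (y(W, a) = 2 + 1/((-3/2 + 2*I*√5) - 10) = 2 + 1/(-23/2 + 2*I*√5))
A = -170 (A = -17*(-1)*(-10) = 17*(-10) = -170)
√(y(-69, 60) + A) = √((1172/609 - 8*I*√5/609) - 170) = √(-102358/609 - 8*I*√5/609)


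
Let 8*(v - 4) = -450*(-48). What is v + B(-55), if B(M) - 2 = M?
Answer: 2651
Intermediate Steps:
v = 2704 (v = 4 + (-450*(-48))/8 = 4 + (⅛)*21600 = 4 + 2700 = 2704)
B(M) = 2 + M
v + B(-55) = 2704 + (2 - 55) = 2704 - 53 = 2651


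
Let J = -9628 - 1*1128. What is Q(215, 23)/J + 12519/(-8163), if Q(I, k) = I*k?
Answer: -19446711/9755692 ≈ -1.9934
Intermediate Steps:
J = -10756 (J = -9628 - 1128 = -10756)
Q(215, 23)/J + 12519/(-8163) = (215*23)/(-10756) + 12519/(-8163) = 4945*(-1/10756) + 12519*(-1/8163) = -4945/10756 - 1391/907 = -19446711/9755692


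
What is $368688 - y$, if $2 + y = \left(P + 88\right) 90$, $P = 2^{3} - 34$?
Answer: $363110$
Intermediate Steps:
$P = -26$ ($P = 8 - 34 = -26$)
$y = 5578$ ($y = -2 + \left(-26 + 88\right) 90 = -2 + 62 \cdot 90 = -2 + 5580 = 5578$)
$368688 - y = 368688 - 5578 = 363110$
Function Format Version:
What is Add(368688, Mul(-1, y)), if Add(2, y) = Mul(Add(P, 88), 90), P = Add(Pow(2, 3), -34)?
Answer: 363110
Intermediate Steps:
P = -26 (P = Add(8, -34) = -26)
y = 5578 (y = Add(-2, Mul(Add(-26, 88), 90)) = Add(-2, Mul(62, 90)) = Add(-2, 5580) = 5578)
Add(368688, Mul(-1, y)) = Add(368688, Mul(-1, 5578)) = Add(368688, -5578) = 363110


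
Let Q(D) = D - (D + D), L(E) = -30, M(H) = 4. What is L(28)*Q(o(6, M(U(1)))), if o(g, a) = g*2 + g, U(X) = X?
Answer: 540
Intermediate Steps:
o(g, a) = 3*g (o(g, a) = 2*g + g = 3*g)
Q(D) = -D (Q(D) = D - 2*D = -D)
L(28)*Q(o(6, M(U(1)))) = -(-30)*3*6 = -(-30)*18 = -30*(-18) = 540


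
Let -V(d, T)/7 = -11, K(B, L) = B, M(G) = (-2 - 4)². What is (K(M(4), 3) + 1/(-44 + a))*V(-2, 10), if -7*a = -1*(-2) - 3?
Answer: 850465/307 ≈ 2770.2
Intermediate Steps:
M(G) = 36 (M(G) = (-6)² = 36)
V(d, T) = 77 (V(d, T) = -7*(-11) = 77)
a = ⅐ (a = -(-1*(-2) - 3)/7 = -(2 - 3)/7 = -⅐*(-1) = ⅐ ≈ 0.14286)
(K(M(4), 3) + 1/(-44 + a))*V(-2, 10) = (36 + 1/(-44 + ⅐))*77 = (36 + 1/(-307/7))*77 = (36 - 7/307)*77 = (11045/307)*77 = 850465/307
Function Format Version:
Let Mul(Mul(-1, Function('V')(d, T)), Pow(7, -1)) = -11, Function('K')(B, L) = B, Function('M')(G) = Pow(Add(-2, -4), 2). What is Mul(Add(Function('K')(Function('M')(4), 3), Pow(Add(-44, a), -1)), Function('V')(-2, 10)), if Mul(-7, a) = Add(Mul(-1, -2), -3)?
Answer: Rational(850465, 307) ≈ 2770.2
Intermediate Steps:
Function('M')(G) = 36 (Function('M')(G) = Pow(-6, 2) = 36)
Function('V')(d, T) = 77 (Function('V')(d, T) = Mul(-7, -11) = 77)
a = Rational(1, 7) (a = Mul(Rational(-1, 7), Add(Mul(-1, -2), -3)) = Mul(Rational(-1, 7), Add(2, -3)) = Mul(Rational(-1, 7), -1) = Rational(1, 7) ≈ 0.14286)
Mul(Add(Function('K')(Function('M')(4), 3), Pow(Add(-44, a), -1)), Function('V')(-2, 10)) = Mul(Add(36, Pow(Add(-44, Rational(1, 7)), -1)), 77) = Mul(Add(36, Pow(Rational(-307, 7), -1)), 77) = Mul(Add(36, Rational(-7, 307)), 77) = Mul(Rational(11045, 307), 77) = Rational(850465, 307)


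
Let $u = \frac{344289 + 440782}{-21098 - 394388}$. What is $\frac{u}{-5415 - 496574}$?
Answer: $\frac{785071}{208569401654} \approx 3.7641 \cdot 10^{-6}$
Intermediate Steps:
$u = - \frac{785071}{415486}$ ($u = \frac{785071}{-415486} = 785071 \left(- \frac{1}{415486}\right) = - \frac{785071}{415486} \approx -1.8895$)
$\frac{u}{-5415 - 496574} = - \frac{785071}{415486 \left(-5415 - 496574\right)} = - \frac{785071}{415486 \left(-501989\right)} = \left(- \frac{785071}{415486}\right) \left(- \frac{1}{501989}\right) = \frac{785071}{208569401654}$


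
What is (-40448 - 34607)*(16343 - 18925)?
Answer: 193792010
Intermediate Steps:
(-40448 - 34607)*(16343 - 18925) = -75055*(-2582) = 193792010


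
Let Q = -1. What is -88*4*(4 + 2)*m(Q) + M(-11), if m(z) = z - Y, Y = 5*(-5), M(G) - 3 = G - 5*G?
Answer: -50641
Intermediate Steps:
M(G) = 3 - 4*G (M(G) = 3 + (G - 5*G) = 3 - 4*G)
Y = -25
m(z) = 25 + z (m(z) = z - 1*(-25) = z + 25 = 25 + z)
-88*4*(4 + 2)*m(Q) + M(-11) = -88*4*(4 + 2)*(25 - 1) + (3 - 4*(-11)) = -88*4*6*24 + (3 + 44) = -2112*24 + 47 = -88*576 + 47 = -50688 + 47 = -50641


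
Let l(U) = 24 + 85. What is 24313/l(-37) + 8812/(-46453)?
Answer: 1128451281/5063377 ≈ 222.87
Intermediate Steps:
l(U) = 109
24313/l(-37) + 8812/(-46453) = 24313/109 + 8812/(-46453) = 24313*(1/109) + 8812*(-1/46453) = 24313/109 - 8812/46453 = 1128451281/5063377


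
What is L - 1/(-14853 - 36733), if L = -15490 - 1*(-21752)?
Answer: 323031533/51586 ≈ 6262.0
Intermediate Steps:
L = 6262 (L = -15490 + 21752 = 6262)
L - 1/(-14853 - 36733) = 6262 - 1/(-14853 - 36733) = 6262 - 1/(-51586) = 6262 - 1*(-1/51586) = 6262 + 1/51586 = 323031533/51586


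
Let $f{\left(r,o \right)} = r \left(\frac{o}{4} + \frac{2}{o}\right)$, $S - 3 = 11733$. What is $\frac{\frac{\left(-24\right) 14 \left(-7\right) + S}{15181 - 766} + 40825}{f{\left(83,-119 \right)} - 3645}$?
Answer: $- \frac{31125452932}{4662526945} \approx -6.6757$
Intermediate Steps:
$S = 11736$ ($S = 3 + 11733 = 11736$)
$f{\left(r,o \right)} = r \left(\frac{2}{o} + \frac{o}{4}\right)$ ($f{\left(r,o \right)} = r \left(o \frac{1}{4} + \frac{2}{o}\right) = r \left(\frac{o}{4} + \frac{2}{o}\right) = r \left(\frac{2}{o} + \frac{o}{4}\right)$)
$\frac{\frac{\left(-24\right) 14 \left(-7\right) + S}{15181 - 766} + 40825}{f{\left(83,-119 \right)} - 3645} = \frac{\frac{\left(-24\right) 14 \left(-7\right) + 11736}{15181 - 766} + 40825}{\frac{1}{4} \cdot 83 \frac{1}{-119} \left(8 + \left(-119\right)^{2}\right) - 3645} = \frac{\frac{\left(-336\right) \left(-7\right) + 11736}{14415} + 40825}{\frac{1}{4} \cdot 83 \left(- \frac{1}{119}\right) \left(8 + 14161\right) - 3645} = \frac{\left(2352 + 11736\right) \frac{1}{14415} + 40825}{\frac{1}{4} \cdot 83 \left(- \frac{1}{119}\right) 14169 - 3645} = \frac{14088 \cdot \frac{1}{14415} + 40825}{- \frac{1176027}{476} - 3645} = \frac{\frac{4696}{4805} + 40825}{- \frac{2911047}{476}} = \frac{196168821}{4805} \left(- \frac{476}{2911047}\right) = - \frac{31125452932}{4662526945}$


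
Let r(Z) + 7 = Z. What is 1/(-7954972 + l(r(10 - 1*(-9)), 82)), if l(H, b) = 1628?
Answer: -1/7953344 ≈ -1.2573e-7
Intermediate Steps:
r(Z) = -7 + Z
1/(-7954972 + l(r(10 - 1*(-9)), 82)) = 1/(-7954972 + 1628) = 1/(-7953344) = -1/7953344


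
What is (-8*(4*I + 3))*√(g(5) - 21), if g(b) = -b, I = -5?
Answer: 136*I*√26 ≈ 693.47*I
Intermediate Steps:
(-8*(4*I + 3))*√(g(5) - 21) = (-8*(4*(-5) + 3))*√(-1*5 - 21) = (-8*(-20 + 3))*√(-5 - 21) = (-8*(-17))*√(-26) = 136*(I*√26) = 136*I*√26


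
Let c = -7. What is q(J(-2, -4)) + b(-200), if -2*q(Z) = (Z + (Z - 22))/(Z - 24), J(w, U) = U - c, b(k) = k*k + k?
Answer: 835792/21 ≈ 39800.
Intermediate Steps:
b(k) = k + k² (b(k) = k² + k = k + k²)
J(w, U) = 7 + U (J(w, U) = U - 1*(-7) = U + 7 = 7 + U)
q(Z) = -(-22 + 2*Z)/(2*(-24 + Z)) (q(Z) = -(Z + (Z - 22))/(2*(Z - 24)) = -(Z + (-22 + Z))/(2*(-24 + Z)) = -(-22 + 2*Z)/(2*(-24 + Z)))
q(J(-2, -4)) + b(-200) = (11 - (7 - 4))/(-24 + (7 - 4)) - 200*(1 - 200) = (11 - 1*3)/(-24 + 3) - 200*(-199) = (11 - 3)/(-21) + 39800 = -1/21*8 + 39800 = -8/21 + 39800 = 835792/21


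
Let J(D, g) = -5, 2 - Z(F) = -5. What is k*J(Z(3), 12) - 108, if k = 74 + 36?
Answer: -658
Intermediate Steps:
Z(F) = 7 (Z(F) = 2 - 1*(-5) = 2 + 5 = 7)
k = 110
k*J(Z(3), 12) - 108 = 110*(-5) - 108 = -550 - 108 = -658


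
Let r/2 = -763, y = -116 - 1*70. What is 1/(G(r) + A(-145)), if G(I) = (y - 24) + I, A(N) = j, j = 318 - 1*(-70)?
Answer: -1/1348 ≈ -0.00074184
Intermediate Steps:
y = -186 (y = -116 - 70 = -186)
j = 388 (j = 318 + 70 = 388)
A(N) = 388
r = -1526 (r = 2*(-763) = -1526)
G(I) = -210 + I (G(I) = (-186 - 24) + I = -210 + I)
1/(G(r) + A(-145)) = 1/((-210 - 1526) + 388) = 1/(-1736 + 388) = 1/(-1348) = -1/1348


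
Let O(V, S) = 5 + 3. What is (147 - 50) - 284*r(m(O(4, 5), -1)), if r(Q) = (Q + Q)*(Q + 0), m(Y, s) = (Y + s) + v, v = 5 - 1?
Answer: -68631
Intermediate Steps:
v = 4
O(V, S) = 8
m(Y, s) = 4 + Y + s (m(Y, s) = (Y + s) + 4 = 4 + Y + s)
r(Q) = 2*Q**2 (r(Q) = (2*Q)*Q = 2*Q**2)
(147 - 50) - 284*r(m(O(4, 5), -1)) = (147 - 50) - 568*(4 + 8 - 1)**2 = 97 - 568*11**2 = 97 - 568*121 = 97 - 284*242 = 97 - 68728 = -68631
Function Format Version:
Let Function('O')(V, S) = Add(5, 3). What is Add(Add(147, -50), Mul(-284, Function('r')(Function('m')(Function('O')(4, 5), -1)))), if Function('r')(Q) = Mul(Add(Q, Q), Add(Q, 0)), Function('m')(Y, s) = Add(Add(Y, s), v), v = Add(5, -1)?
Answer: -68631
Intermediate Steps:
v = 4
Function('O')(V, S) = 8
Function('m')(Y, s) = Add(4, Y, s) (Function('m')(Y, s) = Add(Add(Y, s), 4) = Add(4, Y, s))
Function('r')(Q) = Mul(2, Pow(Q, 2)) (Function('r')(Q) = Mul(Mul(2, Q), Q) = Mul(2, Pow(Q, 2)))
Add(Add(147, -50), Mul(-284, Function('r')(Function('m')(Function('O')(4, 5), -1)))) = Add(Add(147, -50), Mul(-284, Mul(2, Pow(Add(4, 8, -1), 2)))) = Add(97, Mul(-284, Mul(2, Pow(11, 2)))) = Add(97, Mul(-284, Mul(2, 121))) = Add(97, Mul(-284, 242)) = Add(97, -68728) = -68631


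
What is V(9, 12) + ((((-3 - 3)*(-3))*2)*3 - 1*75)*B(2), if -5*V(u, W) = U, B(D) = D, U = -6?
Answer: 336/5 ≈ 67.200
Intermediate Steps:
V(u, W) = 6/5 (V(u, W) = -⅕*(-6) = 6/5)
V(9, 12) + ((((-3 - 3)*(-3))*2)*3 - 1*75)*B(2) = 6/5 + ((((-3 - 3)*(-3))*2)*3 - 1*75)*2 = 6/5 + ((-6*(-3)*2)*3 - 75)*2 = 6/5 + ((18*2)*3 - 75)*2 = 6/5 + (36*3 - 75)*2 = 6/5 + (108 - 75)*2 = 6/5 + 33*2 = 6/5 + 66 = 336/5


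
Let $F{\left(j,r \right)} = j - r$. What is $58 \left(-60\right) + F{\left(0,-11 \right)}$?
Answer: $-3469$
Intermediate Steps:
$58 \left(-60\right) + F{\left(0,-11 \right)} = 58 \left(-60\right) + \left(0 - -11\right) = -3480 + \left(0 + 11\right) = -3480 + 11 = -3469$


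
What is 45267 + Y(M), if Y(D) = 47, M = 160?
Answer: 45314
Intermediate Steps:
45267 + Y(M) = 45267 + 47 = 45314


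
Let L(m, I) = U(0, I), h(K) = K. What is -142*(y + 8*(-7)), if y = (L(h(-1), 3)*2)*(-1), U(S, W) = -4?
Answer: 6816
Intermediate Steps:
L(m, I) = -4
y = 8 (y = -4*2*(-1) = -8*(-1) = 8)
-142*(y + 8*(-7)) = -142*(8 + 8*(-7)) = -142*(8 - 56) = -142*(-48) = 6816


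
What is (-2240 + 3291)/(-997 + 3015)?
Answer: 1051/2018 ≈ 0.52081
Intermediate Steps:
(-2240 + 3291)/(-997 + 3015) = 1051/2018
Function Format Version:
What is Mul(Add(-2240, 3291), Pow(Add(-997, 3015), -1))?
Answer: Rational(1051, 2018) ≈ 0.52081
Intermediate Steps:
Mul(Add(-2240, 3291), Pow(Add(-997, 3015), -1)) = Mul(1051, Pow(2018, -1)) = Mul(1051, Rational(1, 2018)) = Rational(1051, 2018)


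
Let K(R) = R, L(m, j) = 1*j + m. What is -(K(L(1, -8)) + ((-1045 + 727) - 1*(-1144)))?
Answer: -819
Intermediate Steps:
L(m, j) = j + m
-(K(L(1, -8)) + ((-1045 + 727) - 1*(-1144))) = -((-8 + 1) + ((-1045 + 727) - 1*(-1144))) = -(-7 + (-318 + 1144)) = -(-7 + 826) = -1*819 = -819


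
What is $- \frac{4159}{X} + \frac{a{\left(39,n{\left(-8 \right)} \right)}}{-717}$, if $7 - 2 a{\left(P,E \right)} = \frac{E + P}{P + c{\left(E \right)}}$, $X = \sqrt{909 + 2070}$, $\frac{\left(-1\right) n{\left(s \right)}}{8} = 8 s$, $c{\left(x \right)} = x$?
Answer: $- \frac{1}{239} - \frac{4159 \sqrt{331}}{993} \approx -76.204$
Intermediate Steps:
$n{\left(s \right)} = - 64 s$ ($n{\left(s \right)} = - 8 \cdot 8 s = - 64 s$)
$X = 3 \sqrt{331}$ ($X = \sqrt{2979} = 3 \sqrt{331} \approx 54.58$)
$a{\left(P,E \right)} = 3$ ($a{\left(P,E \right)} = \frac{7}{2} - \frac{\left(E + P\right) \frac{1}{P + E}}{2} = \frac{7}{2} - \frac{\left(E + P\right) \frac{1}{E + P}}{2} = \frac{7}{2} - \frac{1}{2} = 3$)
$- \frac{4159}{X} + \frac{a{\left(39,n{\left(-8 \right)} \right)}}{-717} = - \frac{4159}{3 \sqrt{331}} + \frac{3}{-717} = - 4159 \frac{\sqrt{331}}{993} + 3 \left(- \frac{1}{717}\right) = - \frac{4159 \sqrt{331}}{993} - \frac{1}{239} = - \frac{1}{239} - \frac{4159 \sqrt{331}}{993}$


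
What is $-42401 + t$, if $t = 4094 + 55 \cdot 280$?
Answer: $-22907$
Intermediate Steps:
$t = 19494$ ($t = 4094 + 15400 = 19494$)
$-42401 + t = -42401 + 19494 = -22907$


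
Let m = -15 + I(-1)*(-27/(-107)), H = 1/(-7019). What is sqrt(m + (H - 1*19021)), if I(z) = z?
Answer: 36*I*sqrt(8285037813259)/751033 ≈ 137.97*I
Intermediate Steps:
H = -1/7019 ≈ -0.00014247
m = -1632/107 (m = -15 - (-27)/(-107) = -15 - (-27)*(-1)/107 = -15 - 1*27/107 = -15 - 27/107 = -1632/107 ≈ -15.252)
sqrt(m + (H - 1*19021)) = sqrt(-1632/107 + (-1/7019 - 1*19021)) = sqrt(-1632/107 + (-1/7019 - 19021)) = sqrt(-1632/107 - 133508400/7019) = sqrt(-14296853808/751033) = 36*I*sqrt(8285037813259)/751033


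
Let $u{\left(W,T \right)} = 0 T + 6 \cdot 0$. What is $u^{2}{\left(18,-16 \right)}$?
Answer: $0$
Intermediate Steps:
$u{\left(W,T \right)} = 0$ ($u{\left(W,T \right)} = 0 + 0 = 0$)
$u^{2}{\left(18,-16 \right)} = 0^{2} = 0$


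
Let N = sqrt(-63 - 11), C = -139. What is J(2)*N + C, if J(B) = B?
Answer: -139 + 2*I*sqrt(74) ≈ -139.0 + 17.205*I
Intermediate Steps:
N = I*sqrt(74) (N = sqrt(-74) = I*sqrt(74) ≈ 8.6023*I)
J(2)*N + C = 2*(I*sqrt(74)) - 139 = 2*I*sqrt(74) - 139 = -139 + 2*I*sqrt(74)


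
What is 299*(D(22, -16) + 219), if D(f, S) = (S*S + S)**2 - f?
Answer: 17281303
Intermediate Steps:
D(f, S) = (S + S**2)**2 - f (D(f, S) = (S**2 + S)**2 - f = (S + S**2)**2 - f)
299*(D(22, -16) + 219) = 299*((-1*22 + (-16)**2*(1 - 16)**2) + 219) = 299*((-22 + 256*(-15)**2) + 219) = 299*((-22 + 256*225) + 219) = 299*((-22 + 57600) + 219) = 299*(57578 + 219) = 299*57797 = 17281303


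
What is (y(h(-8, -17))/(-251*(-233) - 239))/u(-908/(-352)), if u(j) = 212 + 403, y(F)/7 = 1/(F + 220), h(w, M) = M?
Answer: 1/1038781740 ≈ 9.6267e-10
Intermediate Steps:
y(F) = 7/(220 + F) (y(F) = 7/(F + 220) = 7/(220 + F))
u(j) = 615
(y(h(-8, -17))/(-251*(-233) - 239))/u(-908/(-352)) = ((7/(220 - 17))/(-251*(-233) - 239))/615 = ((7/203)/(58483 - 239))*(1/615) = ((7*(1/203))/58244)*(1/615) = ((1/29)*(1/58244))*(1/615) = (1/1689076)*(1/615) = 1/1038781740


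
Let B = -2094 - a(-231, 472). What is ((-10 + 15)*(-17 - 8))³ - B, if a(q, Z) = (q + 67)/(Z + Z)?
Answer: -460443357/236 ≈ -1.9510e+6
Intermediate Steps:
a(q, Z) = (67 + q)/(2*Z) (a(q, Z) = (67 + q)/((2*Z)) = (67 + q)*(1/(2*Z)) = (67 + q)/(2*Z))
B = -494143/236 (B = -2094 - (67 - 231)/(2*472) = -2094 - (-164)/(2*472) = -2094 - 1*(-41/236) = -2094 + 41/236 = -494143/236 ≈ -2093.8)
((-10 + 15)*(-17 - 8))³ - B = ((-10 + 15)*(-17 - 8))³ - 1*(-494143/236) = (5*(-25))³ + 494143/236 = (-125)³ + 494143/236 = -1953125 + 494143/236 = -460443357/236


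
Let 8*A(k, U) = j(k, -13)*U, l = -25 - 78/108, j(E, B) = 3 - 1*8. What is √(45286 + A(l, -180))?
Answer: 7*√3706/2 ≈ 213.07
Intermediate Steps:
j(E, B) = -5 (j(E, B) = 3 - 8 = -5)
l = -463/18 (l = -25 - 78*1/108 = -25 - 13/18 = -463/18 ≈ -25.722)
A(k, U) = -5*U/8 (A(k, U) = (-5*U)/8 = -5*U/8)
√(45286 + A(l, -180)) = √(45286 - 5/8*(-180)) = √(45286 + 225/2) = √(90797/2) = 7*√3706/2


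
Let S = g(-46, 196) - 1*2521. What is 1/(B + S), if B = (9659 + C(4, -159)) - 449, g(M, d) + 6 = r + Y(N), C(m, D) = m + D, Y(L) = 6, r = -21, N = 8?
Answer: 1/6513 ≈ 0.00015354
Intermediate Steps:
C(m, D) = D + m
g(M, d) = -21 (g(M, d) = -6 + (-21 + 6) = -6 - 15 = -21)
S = -2542 (S = -21 - 1*2521 = -21 - 2521 = -2542)
B = 9055 (B = (9659 + (-159 + 4)) - 449 = (9659 - 155) - 449 = 9504 - 449 = 9055)
1/(B + S) = 1/(9055 - 2542) = 1/6513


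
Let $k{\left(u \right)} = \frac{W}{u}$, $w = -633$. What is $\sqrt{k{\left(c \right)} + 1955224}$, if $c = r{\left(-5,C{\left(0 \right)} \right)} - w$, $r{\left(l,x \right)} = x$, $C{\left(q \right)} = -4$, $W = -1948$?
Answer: $\frac{14 \sqrt{3946763027}}{629} \approx 1398.3$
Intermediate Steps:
$c = 629$ ($c = -4 - -633 = -4 + 633 = 629$)
$k{\left(u \right)} = - \frac{1948}{u}$
$\sqrt{k{\left(c \right)} + 1955224} = \sqrt{- \frac{1948}{629} + 1955224} = \sqrt{\frac{1229833948}{629}} = \frac{14 \sqrt{3946763027}}{629}$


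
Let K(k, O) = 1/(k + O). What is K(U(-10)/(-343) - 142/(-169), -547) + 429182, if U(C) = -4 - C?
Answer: 13588012361807/31660257 ≈ 4.2918e+5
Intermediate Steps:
K(k, O) = 1/(O + k)
K(U(-10)/(-343) - 142/(-169), -547) + 429182 = 1/(-547 + ((-4 - 1*(-10))/(-343) - 142/(-169))) + 429182 = 1/(-547 + ((-4 + 10)*(-1/343) - 142*(-1/169))) + 429182 = 1/(-547 + (6*(-1/343) + 142/169)) + 429182 = 1/(-547 + (-6/343 + 142/169)) + 429182 = 1/(-547 + 47692/57967) + 429182 = 1/(-31660257/57967) + 429182 = -57967/31660257 + 429182 = 13588012361807/31660257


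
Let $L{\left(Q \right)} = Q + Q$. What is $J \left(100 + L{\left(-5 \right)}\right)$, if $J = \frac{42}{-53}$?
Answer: $- \frac{3780}{53} \approx -71.321$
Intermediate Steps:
$L{\left(Q \right)} = 2 Q$
$J = - \frac{42}{53}$ ($J = 42 \left(- \frac{1}{53}\right) = - \frac{42}{53} \approx -0.79245$)
$J \left(100 + L{\left(-5 \right)}\right) = - \frac{42 \left(100 + 2 \left(-5\right)\right)}{53} = - \frac{42 \left(100 - 10\right)}{53} = \left(- \frac{42}{53}\right) 90 = - \frac{3780}{53}$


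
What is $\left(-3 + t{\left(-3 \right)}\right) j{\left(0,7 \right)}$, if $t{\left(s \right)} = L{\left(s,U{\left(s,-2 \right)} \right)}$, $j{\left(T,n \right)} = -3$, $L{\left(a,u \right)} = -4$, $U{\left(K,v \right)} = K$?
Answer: $21$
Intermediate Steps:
$t{\left(s \right)} = -4$
$\left(-3 + t{\left(-3 \right)}\right) j{\left(0,7 \right)} = \left(-3 - 4\right) \left(-3\right) = \left(-7\right) \left(-3\right) = 21$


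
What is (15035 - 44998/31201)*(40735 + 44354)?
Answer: 39912019666293/31201 ≈ 1.2792e+9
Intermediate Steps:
(15035 - 44998/31201)*(40735 + 44354) = (15035 - 44998*1/31201)*85089 = (15035 - 44998/31201)*85089 = (469062037/31201)*85089 = 39912019666293/31201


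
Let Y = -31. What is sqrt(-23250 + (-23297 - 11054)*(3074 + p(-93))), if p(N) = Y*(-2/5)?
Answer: I*sqrt(2651104410)/5 ≈ 10298.0*I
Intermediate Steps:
p(N) = 62/5 (p(N) = -(-62)/5 = -31*(-2/5) = 62/5)
sqrt(-23250 + (-23297 - 11054)*(3074 + p(-93))) = sqrt(-23250 + (-23297 - 11054)*(3074 + 62/5)) = sqrt(-23250 - 34351*15432/5) = sqrt(-23250 - 530104632/5) = sqrt(-530220882/5) = I*sqrt(2651104410)/5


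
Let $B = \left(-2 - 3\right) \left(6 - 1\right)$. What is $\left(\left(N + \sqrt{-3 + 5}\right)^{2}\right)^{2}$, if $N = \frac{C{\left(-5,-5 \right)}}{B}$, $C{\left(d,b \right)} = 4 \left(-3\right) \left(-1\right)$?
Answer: $\frac{2663236}{390625} - \frac{66912 \sqrt{2}}{15625} \approx 0.7617$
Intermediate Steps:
$C{\left(d,b \right)} = 12$ ($C{\left(d,b \right)} = \left(-12\right) \left(-1\right) = 12$)
$B = -25$ ($B = \left(-5\right) 5 = -25$)
$N = - \frac{12}{25}$ ($N = \frac{12}{-25} = 12 \left(- \frac{1}{25}\right) = - \frac{12}{25} \approx -0.48$)
$\left(\left(N + \sqrt{-3 + 5}\right)^{2}\right)^{2} = \left(\left(- \frac{12}{25} + \sqrt{-3 + 5}\right)^{2}\right)^{2} = \left(\left(- \frac{12}{25} + \sqrt{2}\right)^{2}\right)^{2} = \left(- \frac{12}{25} + \sqrt{2}\right)^{4}$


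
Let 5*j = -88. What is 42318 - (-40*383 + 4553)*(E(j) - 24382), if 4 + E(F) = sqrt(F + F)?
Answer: -262521744 + 43068*I*sqrt(55)/5 ≈ -2.6252e+8 + 63880.0*I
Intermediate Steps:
j = -88/5 (j = (1/5)*(-88) = -88/5 ≈ -17.600)
E(F) = -4 + sqrt(2)*sqrt(F) (E(F) = -4 + sqrt(F + F) = -4 + sqrt(2*F) = -4 + sqrt(2)*sqrt(F))
42318 - (-40*383 + 4553)*(E(j) - 24382) = 42318 - (-40*383 + 4553)*((-4 + sqrt(2)*sqrt(-88/5)) - 24382) = 42318 - (-15320 + 4553)*((-4 + sqrt(2)*(2*I*sqrt(110)/5)) - 24382) = 42318 - (-10767)*((-4 + 4*I*sqrt(55)/5) - 24382) = 42318 - (-10767)*(-24386 + 4*I*sqrt(55)/5) = 42318 - (262564062 - 43068*I*sqrt(55)/5) = 42318 + (-262564062 + 43068*I*sqrt(55)/5) = -262521744 + 43068*I*sqrt(55)/5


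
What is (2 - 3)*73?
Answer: -73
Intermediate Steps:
(2 - 3)*73 = -1*73 = -73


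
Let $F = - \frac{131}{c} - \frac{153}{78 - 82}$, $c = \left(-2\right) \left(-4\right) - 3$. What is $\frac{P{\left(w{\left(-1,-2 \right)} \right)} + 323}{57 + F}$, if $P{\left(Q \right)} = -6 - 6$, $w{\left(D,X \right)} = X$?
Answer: $\frac{6220}{1381} \approx 4.504$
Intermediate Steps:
$P{\left(Q \right)} = -12$ ($P{\left(Q \right)} = -6 - 6 = -12$)
$c = 5$ ($c = 8 - 3 = 5$)
$F = \frac{241}{20}$ ($F = - \frac{131}{5} - \frac{153}{78 - 82} = \left(-131\right) \frac{1}{5} - \frac{153}{78 - 82} = - \frac{131}{5} - \frac{153}{-4} = - \frac{131}{5} - - \frac{153}{4} = - \frac{131}{5} + \frac{153}{4} = \frac{241}{20} \approx 12.05$)
$\frac{P{\left(w{\left(-1,-2 \right)} \right)} + 323}{57 + F} = \frac{-12 + 323}{57 + \frac{241}{20}} = \frac{311}{\frac{1381}{20}} = 311 \cdot \frac{20}{1381} = \frac{6220}{1381}$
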